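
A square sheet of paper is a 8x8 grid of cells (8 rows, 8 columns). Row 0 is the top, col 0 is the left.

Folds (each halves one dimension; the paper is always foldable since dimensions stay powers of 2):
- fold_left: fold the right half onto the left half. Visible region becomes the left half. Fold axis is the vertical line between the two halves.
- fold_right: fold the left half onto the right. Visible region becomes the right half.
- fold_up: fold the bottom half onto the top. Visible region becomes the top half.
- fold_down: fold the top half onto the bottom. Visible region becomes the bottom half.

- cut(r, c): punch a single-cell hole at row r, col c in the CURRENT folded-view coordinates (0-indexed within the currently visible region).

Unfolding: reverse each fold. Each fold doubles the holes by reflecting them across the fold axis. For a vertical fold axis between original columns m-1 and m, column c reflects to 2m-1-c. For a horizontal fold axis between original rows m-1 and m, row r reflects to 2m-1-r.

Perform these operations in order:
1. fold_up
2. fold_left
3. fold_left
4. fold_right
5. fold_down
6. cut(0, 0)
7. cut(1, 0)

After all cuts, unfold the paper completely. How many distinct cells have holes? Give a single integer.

Op 1 fold_up: fold axis h@4; visible region now rows[0,4) x cols[0,8) = 4x8
Op 2 fold_left: fold axis v@4; visible region now rows[0,4) x cols[0,4) = 4x4
Op 3 fold_left: fold axis v@2; visible region now rows[0,4) x cols[0,2) = 4x2
Op 4 fold_right: fold axis v@1; visible region now rows[0,4) x cols[1,2) = 4x1
Op 5 fold_down: fold axis h@2; visible region now rows[2,4) x cols[1,2) = 2x1
Op 6 cut(0, 0): punch at orig (2,1); cuts so far [(2, 1)]; region rows[2,4) x cols[1,2) = 2x1
Op 7 cut(1, 0): punch at orig (3,1); cuts so far [(2, 1), (3, 1)]; region rows[2,4) x cols[1,2) = 2x1
Unfold 1 (reflect across h@2): 4 holes -> [(0, 1), (1, 1), (2, 1), (3, 1)]
Unfold 2 (reflect across v@1): 8 holes -> [(0, 0), (0, 1), (1, 0), (1, 1), (2, 0), (2, 1), (3, 0), (3, 1)]
Unfold 3 (reflect across v@2): 16 holes -> [(0, 0), (0, 1), (0, 2), (0, 3), (1, 0), (1, 1), (1, 2), (1, 3), (2, 0), (2, 1), (2, 2), (2, 3), (3, 0), (3, 1), (3, 2), (3, 3)]
Unfold 4 (reflect across v@4): 32 holes -> [(0, 0), (0, 1), (0, 2), (0, 3), (0, 4), (0, 5), (0, 6), (0, 7), (1, 0), (1, 1), (1, 2), (1, 3), (1, 4), (1, 5), (1, 6), (1, 7), (2, 0), (2, 1), (2, 2), (2, 3), (2, 4), (2, 5), (2, 6), (2, 7), (3, 0), (3, 1), (3, 2), (3, 3), (3, 4), (3, 5), (3, 6), (3, 7)]
Unfold 5 (reflect across h@4): 64 holes -> [(0, 0), (0, 1), (0, 2), (0, 3), (0, 4), (0, 5), (0, 6), (0, 7), (1, 0), (1, 1), (1, 2), (1, 3), (1, 4), (1, 5), (1, 6), (1, 7), (2, 0), (2, 1), (2, 2), (2, 3), (2, 4), (2, 5), (2, 6), (2, 7), (3, 0), (3, 1), (3, 2), (3, 3), (3, 4), (3, 5), (3, 6), (3, 7), (4, 0), (4, 1), (4, 2), (4, 3), (4, 4), (4, 5), (4, 6), (4, 7), (5, 0), (5, 1), (5, 2), (5, 3), (5, 4), (5, 5), (5, 6), (5, 7), (6, 0), (6, 1), (6, 2), (6, 3), (6, 4), (6, 5), (6, 6), (6, 7), (7, 0), (7, 1), (7, 2), (7, 3), (7, 4), (7, 5), (7, 6), (7, 7)]

Answer: 64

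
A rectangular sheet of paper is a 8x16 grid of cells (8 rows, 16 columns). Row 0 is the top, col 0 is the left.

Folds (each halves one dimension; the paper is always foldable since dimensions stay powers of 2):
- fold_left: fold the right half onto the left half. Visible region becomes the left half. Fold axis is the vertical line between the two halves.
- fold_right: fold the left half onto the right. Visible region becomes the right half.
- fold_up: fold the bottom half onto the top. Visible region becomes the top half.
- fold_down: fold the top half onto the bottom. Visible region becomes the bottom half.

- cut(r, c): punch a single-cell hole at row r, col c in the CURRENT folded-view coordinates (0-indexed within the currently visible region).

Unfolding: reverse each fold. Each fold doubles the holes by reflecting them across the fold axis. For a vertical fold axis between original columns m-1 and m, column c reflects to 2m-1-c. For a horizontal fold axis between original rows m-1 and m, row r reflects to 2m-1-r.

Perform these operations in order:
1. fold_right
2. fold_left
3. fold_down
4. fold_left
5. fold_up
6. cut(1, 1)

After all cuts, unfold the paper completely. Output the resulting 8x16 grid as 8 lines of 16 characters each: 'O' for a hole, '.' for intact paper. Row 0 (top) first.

Answer: ................
.OO..OO..OO..OO.
.OO..OO..OO..OO.
................
................
.OO..OO..OO..OO.
.OO..OO..OO..OO.
................

Derivation:
Op 1 fold_right: fold axis v@8; visible region now rows[0,8) x cols[8,16) = 8x8
Op 2 fold_left: fold axis v@12; visible region now rows[0,8) x cols[8,12) = 8x4
Op 3 fold_down: fold axis h@4; visible region now rows[4,8) x cols[8,12) = 4x4
Op 4 fold_left: fold axis v@10; visible region now rows[4,8) x cols[8,10) = 4x2
Op 5 fold_up: fold axis h@6; visible region now rows[4,6) x cols[8,10) = 2x2
Op 6 cut(1, 1): punch at orig (5,9); cuts so far [(5, 9)]; region rows[4,6) x cols[8,10) = 2x2
Unfold 1 (reflect across h@6): 2 holes -> [(5, 9), (6, 9)]
Unfold 2 (reflect across v@10): 4 holes -> [(5, 9), (5, 10), (6, 9), (6, 10)]
Unfold 3 (reflect across h@4): 8 holes -> [(1, 9), (1, 10), (2, 9), (2, 10), (5, 9), (5, 10), (6, 9), (6, 10)]
Unfold 4 (reflect across v@12): 16 holes -> [(1, 9), (1, 10), (1, 13), (1, 14), (2, 9), (2, 10), (2, 13), (2, 14), (5, 9), (5, 10), (5, 13), (5, 14), (6, 9), (6, 10), (6, 13), (6, 14)]
Unfold 5 (reflect across v@8): 32 holes -> [(1, 1), (1, 2), (1, 5), (1, 6), (1, 9), (1, 10), (1, 13), (1, 14), (2, 1), (2, 2), (2, 5), (2, 6), (2, 9), (2, 10), (2, 13), (2, 14), (5, 1), (5, 2), (5, 5), (5, 6), (5, 9), (5, 10), (5, 13), (5, 14), (6, 1), (6, 2), (6, 5), (6, 6), (6, 9), (6, 10), (6, 13), (6, 14)]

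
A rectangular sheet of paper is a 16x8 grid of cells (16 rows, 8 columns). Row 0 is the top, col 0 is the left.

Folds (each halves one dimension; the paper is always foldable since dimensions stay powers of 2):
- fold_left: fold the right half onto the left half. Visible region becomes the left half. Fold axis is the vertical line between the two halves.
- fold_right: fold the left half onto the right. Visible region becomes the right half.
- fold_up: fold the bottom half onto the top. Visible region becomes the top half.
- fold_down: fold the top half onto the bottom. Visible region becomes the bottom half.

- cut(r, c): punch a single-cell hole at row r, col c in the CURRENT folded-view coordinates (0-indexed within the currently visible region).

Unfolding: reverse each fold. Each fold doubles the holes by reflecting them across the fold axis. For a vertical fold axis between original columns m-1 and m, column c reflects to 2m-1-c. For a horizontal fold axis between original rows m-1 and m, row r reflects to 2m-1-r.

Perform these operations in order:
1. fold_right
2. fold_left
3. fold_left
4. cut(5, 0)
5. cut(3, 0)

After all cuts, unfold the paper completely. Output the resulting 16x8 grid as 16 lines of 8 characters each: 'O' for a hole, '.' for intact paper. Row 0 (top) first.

Op 1 fold_right: fold axis v@4; visible region now rows[0,16) x cols[4,8) = 16x4
Op 2 fold_left: fold axis v@6; visible region now rows[0,16) x cols[4,6) = 16x2
Op 3 fold_left: fold axis v@5; visible region now rows[0,16) x cols[4,5) = 16x1
Op 4 cut(5, 0): punch at orig (5,4); cuts so far [(5, 4)]; region rows[0,16) x cols[4,5) = 16x1
Op 5 cut(3, 0): punch at orig (3,4); cuts so far [(3, 4), (5, 4)]; region rows[0,16) x cols[4,5) = 16x1
Unfold 1 (reflect across v@5): 4 holes -> [(3, 4), (3, 5), (5, 4), (5, 5)]
Unfold 2 (reflect across v@6): 8 holes -> [(3, 4), (3, 5), (3, 6), (3, 7), (5, 4), (5, 5), (5, 6), (5, 7)]
Unfold 3 (reflect across v@4): 16 holes -> [(3, 0), (3, 1), (3, 2), (3, 3), (3, 4), (3, 5), (3, 6), (3, 7), (5, 0), (5, 1), (5, 2), (5, 3), (5, 4), (5, 5), (5, 6), (5, 7)]

Answer: ........
........
........
OOOOOOOO
........
OOOOOOOO
........
........
........
........
........
........
........
........
........
........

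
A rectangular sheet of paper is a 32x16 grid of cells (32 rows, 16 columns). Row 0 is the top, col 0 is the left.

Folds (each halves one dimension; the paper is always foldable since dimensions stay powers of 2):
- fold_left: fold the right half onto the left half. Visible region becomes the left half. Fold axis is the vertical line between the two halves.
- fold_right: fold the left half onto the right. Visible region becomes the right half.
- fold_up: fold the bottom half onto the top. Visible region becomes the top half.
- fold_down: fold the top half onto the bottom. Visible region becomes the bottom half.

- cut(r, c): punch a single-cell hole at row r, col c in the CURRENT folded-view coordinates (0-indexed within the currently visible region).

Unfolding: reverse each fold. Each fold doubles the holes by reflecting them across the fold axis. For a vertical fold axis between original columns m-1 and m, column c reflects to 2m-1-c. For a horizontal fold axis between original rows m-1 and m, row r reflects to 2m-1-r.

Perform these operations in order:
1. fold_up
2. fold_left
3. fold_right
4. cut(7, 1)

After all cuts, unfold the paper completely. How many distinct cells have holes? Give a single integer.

Answer: 8

Derivation:
Op 1 fold_up: fold axis h@16; visible region now rows[0,16) x cols[0,16) = 16x16
Op 2 fold_left: fold axis v@8; visible region now rows[0,16) x cols[0,8) = 16x8
Op 3 fold_right: fold axis v@4; visible region now rows[0,16) x cols[4,8) = 16x4
Op 4 cut(7, 1): punch at orig (7,5); cuts so far [(7, 5)]; region rows[0,16) x cols[4,8) = 16x4
Unfold 1 (reflect across v@4): 2 holes -> [(7, 2), (7, 5)]
Unfold 2 (reflect across v@8): 4 holes -> [(7, 2), (7, 5), (7, 10), (7, 13)]
Unfold 3 (reflect across h@16): 8 holes -> [(7, 2), (7, 5), (7, 10), (7, 13), (24, 2), (24, 5), (24, 10), (24, 13)]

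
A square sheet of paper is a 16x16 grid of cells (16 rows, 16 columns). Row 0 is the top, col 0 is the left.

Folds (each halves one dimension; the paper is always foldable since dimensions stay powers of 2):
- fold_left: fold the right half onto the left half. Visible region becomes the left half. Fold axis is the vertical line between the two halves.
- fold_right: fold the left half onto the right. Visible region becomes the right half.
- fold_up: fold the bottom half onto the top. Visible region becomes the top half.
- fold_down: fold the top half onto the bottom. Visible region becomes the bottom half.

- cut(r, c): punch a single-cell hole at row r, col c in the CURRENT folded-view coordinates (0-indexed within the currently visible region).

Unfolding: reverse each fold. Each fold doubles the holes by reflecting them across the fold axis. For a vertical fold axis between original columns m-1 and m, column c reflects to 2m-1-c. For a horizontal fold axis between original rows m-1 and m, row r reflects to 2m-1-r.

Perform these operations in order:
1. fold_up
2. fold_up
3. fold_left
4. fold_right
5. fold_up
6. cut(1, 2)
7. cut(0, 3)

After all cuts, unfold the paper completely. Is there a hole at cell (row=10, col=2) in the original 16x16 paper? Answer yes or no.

Answer: no

Derivation:
Op 1 fold_up: fold axis h@8; visible region now rows[0,8) x cols[0,16) = 8x16
Op 2 fold_up: fold axis h@4; visible region now rows[0,4) x cols[0,16) = 4x16
Op 3 fold_left: fold axis v@8; visible region now rows[0,4) x cols[0,8) = 4x8
Op 4 fold_right: fold axis v@4; visible region now rows[0,4) x cols[4,8) = 4x4
Op 5 fold_up: fold axis h@2; visible region now rows[0,2) x cols[4,8) = 2x4
Op 6 cut(1, 2): punch at orig (1,6); cuts so far [(1, 6)]; region rows[0,2) x cols[4,8) = 2x4
Op 7 cut(0, 3): punch at orig (0,7); cuts so far [(0, 7), (1, 6)]; region rows[0,2) x cols[4,8) = 2x4
Unfold 1 (reflect across h@2): 4 holes -> [(0, 7), (1, 6), (2, 6), (3, 7)]
Unfold 2 (reflect across v@4): 8 holes -> [(0, 0), (0, 7), (1, 1), (1, 6), (2, 1), (2, 6), (3, 0), (3, 7)]
Unfold 3 (reflect across v@8): 16 holes -> [(0, 0), (0, 7), (0, 8), (0, 15), (1, 1), (1, 6), (1, 9), (1, 14), (2, 1), (2, 6), (2, 9), (2, 14), (3, 0), (3, 7), (3, 8), (3, 15)]
Unfold 4 (reflect across h@4): 32 holes -> [(0, 0), (0, 7), (0, 8), (0, 15), (1, 1), (1, 6), (1, 9), (1, 14), (2, 1), (2, 6), (2, 9), (2, 14), (3, 0), (3, 7), (3, 8), (3, 15), (4, 0), (4, 7), (4, 8), (4, 15), (5, 1), (5, 6), (5, 9), (5, 14), (6, 1), (6, 6), (6, 9), (6, 14), (7, 0), (7, 7), (7, 8), (7, 15)]
Unfold 5 (reflect across h@8): 64 holes -> [(0, 0), (0, 7), (0, 8), (0, 15), (1, 1), (1, 6), (1, 9), (1, 14), (2, 1), (2, 6), (2, 9), (2, 14), (3, 0), (3, 7), (3, 8), (3, 15), (4, 0), (4, 7), (4, 8), (4, 15), (5, 1), (5, 6), (5, 9), (5, 14), (6, 1), (6, 6), (6, 9), (6, 14), (7, 0), (7, 7), (7, 8), (7, 15), (8, 0), (8, 7), (8, 8), (8, 15), (9, 1), (9, 6), (9, 9), (9, 14), (10, 1), (10, 6), (10, 9), (10, 14), (11, 0), (11, 7), (11, 8), (11, 15), (12, 0), (12, 7), (12, 8), (12, 15), (13, 1), (13, 6), (13, 9), (13, 14), (14, 1), (14, 6), (14, 9), (14, 14), (15, 0), (15, 7), (15, 8), (15, 15)]
Holes: [(0, 0), (0, 7), (0, 8), (0, 15), (1, 1), (1, 6), (1, 9), (1, 14), (2, 1), (2, 6), (2, 9), (2, 14), (3, 0), (3, 7), (3, 8), (3, 15), (4, 0), (4, 7), (4, 8), (4, 15), (5, 1), (5, 6), (5, 9), (5, 14), (6, 1), (6, 6), (6, 9), (6, 14), (7, 0), (7, 7), (7, 8), (7, 15), (8, 0), (8, 7), (8, 8), (8, 15), (9, 1), (9, 6), (9, 9), (9, 14), (10, 1), (10, 6), (10, 9), (10, 14), (11, 0), (11, 7), (11, 8), (11, 15), (12, 0), (12, 7), (12, 8), (12, 15), (13, 1), (13, 6), (13, 9), (13, 14), (14, 1), (14, 6), (14, 9), (14, 14), (15, 0), (15, 7), (15, 8), (15, 15)]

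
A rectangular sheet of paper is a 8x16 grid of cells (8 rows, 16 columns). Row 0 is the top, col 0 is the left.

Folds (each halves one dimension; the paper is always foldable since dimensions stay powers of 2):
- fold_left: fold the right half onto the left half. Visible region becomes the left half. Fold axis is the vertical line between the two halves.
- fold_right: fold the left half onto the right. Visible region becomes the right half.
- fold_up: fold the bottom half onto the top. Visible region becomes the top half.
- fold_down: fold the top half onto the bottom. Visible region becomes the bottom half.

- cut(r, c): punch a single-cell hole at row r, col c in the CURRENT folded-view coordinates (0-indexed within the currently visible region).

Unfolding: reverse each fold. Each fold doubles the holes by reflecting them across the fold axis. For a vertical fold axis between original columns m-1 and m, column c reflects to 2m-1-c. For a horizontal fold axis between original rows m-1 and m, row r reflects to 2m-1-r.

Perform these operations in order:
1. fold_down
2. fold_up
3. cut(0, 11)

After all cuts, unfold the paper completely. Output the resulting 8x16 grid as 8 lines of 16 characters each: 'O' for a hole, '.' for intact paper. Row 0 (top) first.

Op 1 fold_down: fold axis h@4; visible region now rows[4,8) x cols[0,16) = 4x16
Op 2 fold_up: fold axis h@6; visible region now rows[4,6) x cols[0,16) = 2x16
Op 3 cut(0, 11): punch at orig (4,11); cuts so far [(4, 11)]; region rows[4,6) x cols[0,16) = 2x16
Unfold 1 (reflect across h@6): 2 holes -> [(4, 11), (7, 11)]
Unfold 2 (reflect across h@4): 4 holes -> [(0, 11), (3, 11), (4, 11), (7, 11)]

Answer: ...........O....
................
................
...........O....
...........O....
................
................
...........O....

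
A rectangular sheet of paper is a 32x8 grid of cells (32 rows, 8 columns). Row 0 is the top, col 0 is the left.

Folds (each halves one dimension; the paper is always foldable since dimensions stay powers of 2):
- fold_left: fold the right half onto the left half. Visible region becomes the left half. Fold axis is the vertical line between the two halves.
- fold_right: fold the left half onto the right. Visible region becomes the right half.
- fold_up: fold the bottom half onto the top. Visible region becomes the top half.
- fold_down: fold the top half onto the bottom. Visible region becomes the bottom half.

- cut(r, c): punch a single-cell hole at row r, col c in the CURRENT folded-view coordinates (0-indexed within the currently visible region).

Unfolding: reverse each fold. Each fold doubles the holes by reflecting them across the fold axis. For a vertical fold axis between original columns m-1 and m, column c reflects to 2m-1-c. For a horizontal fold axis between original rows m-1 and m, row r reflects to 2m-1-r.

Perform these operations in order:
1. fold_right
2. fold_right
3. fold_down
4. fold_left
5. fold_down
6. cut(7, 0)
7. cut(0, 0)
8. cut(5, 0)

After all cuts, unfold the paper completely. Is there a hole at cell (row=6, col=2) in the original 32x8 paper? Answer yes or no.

Op 1 fold_right: fold axis v@4; visible region now rows[0,32) x cols[4,8) = 32x4
Op 2 fold_right: fold axis v@6; visible region now rows[0,32) x cols[6,8) = 32x2
Op 3 fold_down: fold axis h@16; visible region now rows[16,32) x cols[6,8) = 16x2
Op 4 fold_left: fold axis v@7; visible region now rows[16,32) x cols[6,7) = 16x1
Op 5 fold_down: fold axis h@24; visible region now rows[24,32) x cols[6,7) = 8x1
Op 6 cut(7, 0): punch at orig (31,6); cuts so far [(31, 6)]; region rows[24,32) x cols[6,7) = 8x1
Op 7 cut(0, 0): punch at orig (24,6); cuts so far [(24, 6), (31, 6)]; region rows[24,32) x cols[6,7) = 8x1
Op 8 cut(5, 0): punch at orig (29,6); cuts so far [(24, 6), (29, 6), (31, 6)]; region rows[24,32) x cols[6,7) = 8x1
Unfold 1 (reflect across h@24): 6 holes -> [(16, 6), (18, 6), (23, 6), (24, 6), (29, 6), (31, 6)]
Unfold 2 (reflect across v@7): 12 holes -> [(16, 6), (16, 7), (18, 6), (18, 7), (23, 6), (23, 7), (24, 6), (24, 7), (29, 6), (29, 7), (31, 6), (31, 7)]
Unfold 3 (reflect across h@16): 24 holes -> [(0, 6), (0, 7), (2, 6), (2, 7), (7, 6), (7, 7), (8, 6), (8, 7), (13, 6), (13, 7), (15, 6), (15, 7), (16, 6), (16, 7), (18, 6), (18, 7), (23, 6), (23, 7), (24, 6), (24, 7), (29, 6), (29, 7), (31, 6), (31, 7)]
Unfold 4 (reflect across v@6): 48 holes -> [(0, 4), (0, 5), (0, 6), (0, 7), (2, 4), (2, 5), (2, 6), (2, 7), (7, 4), (7, 5), (7, 6), (7, 7), (8, 4), (8, 5), (8, 6), (8, 7), (13, 4), (13, 5), (13, 6), (13, 7), (15, 4), (15, 5), (15, 6), (15, 7), (16, 4), (16, 5), (16, 6), (16, 7), (18, 4), (18, 5), (18, 6), (18, 7), (23, 4), (23, 5), (23, 6), (23, 7), (24, 4), (24, 5), (24, 6), (24, 7), (29, 4), (29, 5), (29, 6), (29, 7), (31, 4), (31, 5), (31, 6), (31, 7)]
Unfold 5 (reflect across v@4): 96 holes -> [(0, 0), (0, 1), (0, 2), (0, 3), (0, 4), (0, 5), (0, 6), (0, 7), (2, 0), (2, 1), (2, 2), (2, 3), (2, 4), (2, 5), (2, 6), (2, 7), (7, 0), (7, 1), (7, 2), (7, 3), (7, 4), (7, 5), (7, 6), (7, 7), (8, 0), (8, 1), (8, 2), (8, 3), (8, 4), (8, 5), (8, 6), (8, 7), (13, 0), (13, 1), (13, 2), (13, 3), (13, 4), (13, 5), (13, 6), (13, 7), (15, 0), (15, 1), (15, 2), (15, 3), (15, 4), (15, 5), (15, 6), (15, 7), (16, 0), (16, 1), (16, 2), (16, 3), (16, 4), (16, 5), (16, 6), (16, 7), (18, 0), (18, 1), (18, 2), (18, 3), (18, 4), (18, 5), (18, 6), (18, 7), (23, 0), (23, 1), (23, 2), (23, 3), (23, 4), (23, 5), (23, 6), (23, 7), (24, 0), (24, 1), (24, 2), (24, 3), (24, 4), (24, 5), (24, 6), (24, 7), (29, 0), (29, 1), (29, 2), (29, 3), (29, 4), (29, 5), (29, 6), (29, 7), (31, 0), (31, 1), (31, 2), (31, 3), (31, 4), (31, 5), (31, 6), (31, 7)]
Holes: [(0, 0), (0, 1), (0, 2), (0, 3), (0, 4), (0, 5), (0, 6), (0, 7), (2, 0), (2, 1), (2, 2), (2, 3), (2, 4), (2, 5), (2, 6), (2, 7), (7, 0), (7, 1), (7, 2), (7, 3), (7, 4), (7, 5), (7, 6), (7, 7), (8, 0), (8, 1), (8, 2), (8, 3), (8, 4), (8, 5), (8, 6), (8, 7), (13, 0), (13, 1), (13, 2), (13, 3), (13, 4), (13, 5), (13, 6), (13, 7), (15, 0), (15, 1), (15, 2), (15, 3), (15, 4), (15, 5), (15, 6), (15, 7), (16, 0), (16, 1), (16, 2), (16, 3), (16, 4), (16, 5), (16, 6), (16, 7), (18, 0), (18, 1), (18, 2), (18, 3), (18, 4), (18, 5), (18, 6), (18, 7), (23, 0), (23, 1), (23, 2), (23, 3), (23, 4), (23, 5), (23, 6), (23, 7), (24, 0), (24, 1), (24, 2), (24, 3), (24, 4), (24, 5), (24, 6), (24, 7), (29, 0), (29, 1), (29, 2), (29, 3), (29, 4), (29, 5), (29, 6), (29, 7), (31, 0), (31, 1), (31, 2), (31, 3), (31, 4), (31, 5), (31, 6), (31, 7)]

Answer: no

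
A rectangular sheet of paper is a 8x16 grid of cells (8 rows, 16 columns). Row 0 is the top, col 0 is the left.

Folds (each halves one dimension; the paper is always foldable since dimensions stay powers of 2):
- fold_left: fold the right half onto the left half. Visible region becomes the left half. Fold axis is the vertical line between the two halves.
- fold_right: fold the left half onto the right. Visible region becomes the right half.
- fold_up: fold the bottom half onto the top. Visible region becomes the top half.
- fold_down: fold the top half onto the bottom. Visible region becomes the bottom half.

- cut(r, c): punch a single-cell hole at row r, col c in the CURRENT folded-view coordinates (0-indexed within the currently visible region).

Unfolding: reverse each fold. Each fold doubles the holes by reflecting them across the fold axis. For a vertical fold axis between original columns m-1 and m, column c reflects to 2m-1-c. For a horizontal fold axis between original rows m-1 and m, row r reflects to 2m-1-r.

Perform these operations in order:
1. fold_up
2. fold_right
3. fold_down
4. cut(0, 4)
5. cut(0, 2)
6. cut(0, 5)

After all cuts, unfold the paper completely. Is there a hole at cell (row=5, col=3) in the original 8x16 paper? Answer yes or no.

Answer: yes

Derivation:
Op 1 fold_up: fold axis h@4; visible region now rows[0,4) x cols[0,16) = 4x16
Op 2 fold_right: fold axis v@8; visible region now rows[0,4) x cols[8,16) = 4x8
Op 3 fold_down: fold axis h@2; visible region now rows[2,4) x cols[8,16) = 2x8
Op 4 cut(0, 4): punch at orig (2,12); cuts so far [(2, 12)]; region rows[2,4) x cols[8,16) = 2x8
Op 5 cut(0, 2): punch at orig (2,10); cuts so far [(2, 10), (2, 12)]; region rows[2,4) x cols[8,16) = 2x8
Op 6 cut(0, 5): punch at orig (2,13); cuts so far [(2, 10), (2, 12), (2, 13)]; region rows[2,4) x cols[8,16) = 2x8
Unfold 1 (reflect across h@2): 6 holes -> [(1, 10), (1, 12), (1, 13), (2, 10), (2, 12), (2, 13)]
Unfold 2 (reflect across v@8): 12 holes -> [(1, 2), (1, 3), (1, 5), (1, 10), (1, 12), (1, 13), (2, 2), (2, 3), (2, 5), (2, 10), (2, 12), (2, 13)]
Unfold 3 (reflect across h@4): 24 holes -> [(1, 2), (1, 3), (1, 5), (1, 10), (1, 12), (1, 13), (2, 2), (2, 3), (2, 5), (2, 10), (2, 12), (2, 13), (5, 2), (5, 3), (5, 5), (5, 10), (5, 12), (5, 13), (6, 2), (6, 3), (6, 5), (6, 10), (6, 12), (6, 13)]
Holes: [(1, 2), (1, 3), (1, 5), (1, 10), (1, 12), (1, 13), (2, 2), (2, 3), (2, 5), (2, 10), (2, 12), (2, 13), (5, 2), (5, 3), (5, 5), (5, 10), (5, 12), (5, 13), (6, 2), (6, 3), (6, 5), (6, 10), (6, 12), (6, 13)]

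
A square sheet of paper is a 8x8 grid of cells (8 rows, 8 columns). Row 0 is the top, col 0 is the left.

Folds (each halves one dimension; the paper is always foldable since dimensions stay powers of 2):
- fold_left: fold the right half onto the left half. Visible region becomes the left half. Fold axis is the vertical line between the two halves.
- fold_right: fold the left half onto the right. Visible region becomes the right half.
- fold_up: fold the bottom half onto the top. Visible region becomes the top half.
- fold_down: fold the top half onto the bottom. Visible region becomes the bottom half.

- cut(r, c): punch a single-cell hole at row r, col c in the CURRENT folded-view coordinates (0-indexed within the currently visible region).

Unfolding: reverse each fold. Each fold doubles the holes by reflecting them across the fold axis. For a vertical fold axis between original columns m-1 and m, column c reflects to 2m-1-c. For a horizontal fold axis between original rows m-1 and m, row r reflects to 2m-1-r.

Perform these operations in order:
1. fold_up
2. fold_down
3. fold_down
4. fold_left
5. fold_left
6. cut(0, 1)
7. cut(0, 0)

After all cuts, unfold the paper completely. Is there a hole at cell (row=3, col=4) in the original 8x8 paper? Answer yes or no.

Answer: yes

Derivation:
Op 1 fold_up: fold axis h@4; visible region now rows[0,4) x cols[0,8) = 4x8
Op 2 fold_down: fold axis h@2; visible region now rows[2,4) x cols[0,8) = 2x8
Op 3 fold_down: fold axis h@3; visible region now rows[3,4) x cols[0,8) = 1x8
Op 4 fold_left: fold axis v@4; visible region now rows[3,4) x cols[0,4) = 1x4
Op 5 fold_left: fold axis v@2; visible region now rows[3,4) x cols[0,2) = 1x2
Op 6 cut(0, 1): punch at orig (3,1); cuts so far [(3, 1)]; region rows[3,4) x cols[0,2) = 1x2
Op 7 cut(0, 0): punch at orig (3,0); cuts so far [(3, 0), (3, 1)]; region rows[3,4) x cols[0,2) = 1x2
Unfold 1 (reflect across v@2): 4 holes -> [(3, 0), (3, 1), (3, 2), (3, 3)]
Unfold 2 (reflect across v@4): 8 holes -> [(3, 0), (3, 1), (3, 2), (3, 3), (3, 4), (3, 5), (3, 6), (3, 7)]
Unfold 3 (reflect across h@3): 16 holes -> [(2, 0), (2, 1), (2, 2), (2, 3), (2, 4), (2, 5), (2, 6), (2, 7), (3, 0), (3, 1), (3, 2), (3, 3), (3, 4), (3, 5), (3, 6), (3, 7)]
Unfold 4 (reflect across h@2): 32 holes -> [(0, 0), (0, 1), (0, 2), (0, 3), (0, 4), (0, 5), (0, 6), (0, 7), (1, 0), (1, 1), (1, 2), (1, 3), (1, 4), (1, 5), (1, 6), (1, 7), (2, 0), (2, 1), (2, 2), (2, 3), (2, 4), (2, 5), (2, 6), (2, 7), (3, 0), (3, 1), (3, 2), (3, 3), (3, 4), (3, 5), (3, 6), (3, 7)]
Unfold 5 (reflect across h@4): 64 holes -> [(0, 0), (0, 1), (0, 2), (0, 3), (0, 4), (0, 5), (0, 6), (0, 7), (1, 0), (1, 1), (1, 2), (1, 3), (1, 4), (1, 5), (1, 6), (1, 7), (2, 0), (2, 1), (2, 2), (2, 3), (2, 4), (2, 5), (2, 6), (2, 7), (3, 0), (3, 1), (3, 2), (3, 3), (3, 4), (3, 5), (3, 6), (3, 7), (4, 0), (4, 1), (4, 2), (4, 3), (4, 4), (4, 5), (4, 6), (4, 7), (5, 0), (5, 1), (5, 2), (5, 3), (5, 4), (5, 5), (5, 6), (5, 7), (6, 0), (6, 1), (6, 2), (6, 3), (6, 4), (6, 5), (6, 6), (6, 7), (7, 0), (7, 1), (7, 2), (7, 3), (7, 4), (7, 5), (7, 6), (7, 7)]
Holes: [(0, 0), (0, 1), (0, 2), (0, 3), (0, 4), (0, 5), (0, 6), (0, 7), (1, 0), (1, 1), (1, 2), (1, 3), (1, 4), (1, 5), (1, 6), (1, 7), (2, 0), (2, 1), (2, 2), (2, 3), (2, 4), (2, 5), (2, 6), (2, 7), (3, 0), (3, 1), (3, 2), (3, 3), (3, 4), (3, 5), (3, 6), (3, 7), (4, 0), (4, 1), (4, 2), (4, 3), (4, 4), (4, 5), (4, 6), (4, 7), (5, 0), (5, 1), (5, 2), (5, 3), (5, 4), (5, 5), (5, 6), (5, 7), (6, 0), (6, 1), (6, 2), (6, 3), (6, 4), (6, 5), (6, 6), (6, 7), (7, 0), (7, 1), (7, 2), (7, 3), (7, 4), (7, 5), (7, 6), (7, 7)]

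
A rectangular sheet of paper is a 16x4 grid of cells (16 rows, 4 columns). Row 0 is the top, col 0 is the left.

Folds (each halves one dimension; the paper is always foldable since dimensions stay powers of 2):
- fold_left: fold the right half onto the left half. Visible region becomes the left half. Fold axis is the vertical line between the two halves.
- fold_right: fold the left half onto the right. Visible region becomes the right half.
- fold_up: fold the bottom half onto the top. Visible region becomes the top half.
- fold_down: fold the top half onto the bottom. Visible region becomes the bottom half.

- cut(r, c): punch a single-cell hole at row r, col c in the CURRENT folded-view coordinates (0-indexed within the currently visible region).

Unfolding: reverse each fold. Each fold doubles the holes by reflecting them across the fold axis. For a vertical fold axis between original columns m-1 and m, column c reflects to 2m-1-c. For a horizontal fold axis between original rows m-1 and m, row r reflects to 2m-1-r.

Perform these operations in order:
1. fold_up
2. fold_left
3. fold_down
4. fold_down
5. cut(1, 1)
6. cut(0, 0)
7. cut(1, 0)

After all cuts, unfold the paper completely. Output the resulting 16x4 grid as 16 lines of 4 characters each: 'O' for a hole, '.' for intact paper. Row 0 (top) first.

Answer: OOOO
O..O
O..O
OOOO
OOOO
O..O
O..O
OOOO
OOOO
O..O
O..O
OOOO
OOOO
O..O
O..O
OOOO

Derivation:
Op 1 fold_up: fold axis h@8; visible region now rows[0,8) x cols[0,4) = 8x4
Op 2 fold_left: fold axis v@2; visible region now rows[0,8) x cols[0,2) = 8x2
Op 3 fold_down: fold axis h@4; visible region now rows[4,8) x cols[0,2) = 4x2
Op 4 fold_down: fold axis h@6; visible region now rows[6,8) x cols[0,2) = 2x2
Op 5 cut(1, 1): punch at orig (7,1); cuts so far [(7, 1)]; region rows[6,8) x cols[0,2) = 2x2
Op 6 cut(0, 0): punch at orig (6,0); cuts so far [(6, 0), (7, 1)]; region rows[6,8) x cols[0,2) = 2x2
Op 7 cut(1, 0): punch at orig (7,0); cuts so far [(6, 0), (7, 0), (7, 1)]; region rows[6,8) x cols[0,2) = 2x2
Unfold 1 (reflect across h@6): 6 holes -> [(4, 0), (4, 1), (5, 0), (6, 0), (7, 0), (7, 1)]
Unfold 2 (reflect across h@4): 12 holes -> [(0, 0), (0, 1), (1, 0), (2, 0), (3, 0), (3, 1), (4, 0), (4, 1), (5, 0), (6, 0), (7, 0), (7, 1)]
Unfold 3 (reflect across v@2): 24 holes -> [(0, 0), (0, 1), (0, 2), (0, 3), (1, 0), (1, 3), (2, 0), (2, 3), (3, 0), (3, 1), (3, 2), (3, 3), (4, 0), (4, 1), (4, 2), (4, 3), (5, 0), (5, 3), (6, 0), (6, 3), (7, 0), (7, 1), (7, 2), (7, 3)]
Unfold 4 (reflect across h@8): 48 holes -> [(0, 0), (0, 1), (0, 2), (0, 3), (1, 0), (1, 3), (2, 0), (2, 3), (3, 0), (3, 1), (3, 2), (3, 3), (4, 0), (4, 1), (4, 2), (4, 3), (5, 0), (5, 3), (6, 0), (6, 3), (7, 0), (7, 1), (7, 2), (7, 3), (8, 0), (8, 1), (8, 2), (8, 3), (9, 0), (9, 3), (10, 0), (10, 3), (11, 0), (11, 1), (11, 2), (11, 3), (12, 0), (12, 1), (12, 2), (12, 3), (13, 0), (13, 3), (14, 0), (14, 3), (15, 0), (15, 1), (15, 2), (15, 3)]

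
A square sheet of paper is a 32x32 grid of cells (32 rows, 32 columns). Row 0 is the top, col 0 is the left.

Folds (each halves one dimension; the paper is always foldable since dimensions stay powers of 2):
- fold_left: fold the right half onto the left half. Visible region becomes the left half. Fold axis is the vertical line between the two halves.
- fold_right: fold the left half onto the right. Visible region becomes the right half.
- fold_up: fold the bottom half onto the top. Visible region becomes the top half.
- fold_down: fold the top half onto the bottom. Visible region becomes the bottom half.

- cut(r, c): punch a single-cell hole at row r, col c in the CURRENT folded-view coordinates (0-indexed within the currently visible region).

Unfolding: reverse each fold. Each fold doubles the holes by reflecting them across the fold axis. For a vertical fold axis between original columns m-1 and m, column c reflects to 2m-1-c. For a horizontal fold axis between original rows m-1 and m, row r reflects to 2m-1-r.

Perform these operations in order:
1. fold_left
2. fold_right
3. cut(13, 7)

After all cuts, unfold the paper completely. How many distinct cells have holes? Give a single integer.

Answer: 4

Derivation:
Op 1 fold_left: fold axis v@16; visible region now rows[0,32) x cols[0,16) = 32x16
Op 2 fold_right: fold axis v@8; visible region now rows[0,32) x cols[8,16) = 32x8
Op 3 cut(13, 7): punch at orig (13,15); cuts so far [(13, 15)]; region rows[0,32) x cols[8,16) = 32x8
Unfold 1 (reflect across v@8): 2 holes -> [(13, 0), (13, 15)]
Unfold 2 (reflect across v@16): 4 holes -> [(13, 0), (13, 15), (13, 16), (13, 31)]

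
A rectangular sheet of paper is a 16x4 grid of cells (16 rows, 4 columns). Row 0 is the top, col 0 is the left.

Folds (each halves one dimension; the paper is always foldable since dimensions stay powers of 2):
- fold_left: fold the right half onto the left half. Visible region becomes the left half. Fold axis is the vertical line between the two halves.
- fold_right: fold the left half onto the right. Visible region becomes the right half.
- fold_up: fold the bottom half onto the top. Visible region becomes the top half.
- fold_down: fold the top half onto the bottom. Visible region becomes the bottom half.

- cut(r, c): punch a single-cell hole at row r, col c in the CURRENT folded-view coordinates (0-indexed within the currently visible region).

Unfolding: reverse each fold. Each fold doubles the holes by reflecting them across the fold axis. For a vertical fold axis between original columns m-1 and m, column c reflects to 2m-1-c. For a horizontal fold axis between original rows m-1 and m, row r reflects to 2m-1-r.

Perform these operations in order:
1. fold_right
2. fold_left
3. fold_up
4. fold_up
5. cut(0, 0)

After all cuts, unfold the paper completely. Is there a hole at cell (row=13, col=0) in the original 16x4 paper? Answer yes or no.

Answer: no

Derivation:
Op 1 fold_right: fold axis v@2; visible region now rows[0,16) x cols[2,4) = 16x2
Op 2 fold_left: fold axis v@3; visible region now rows[0,16) x cols[2,3) = 16x1
Op 3 fold_up: fold axis h@8; visible region now rows[0,8) x cols[2,3) = 8x1
Op 4 fold_up: fold axis h@4; visible region now rows[0,4) x cols[2,3) = 4x1
Op 5 cut(0, 0): punch at orig (0,2); cuts so far [(0, 2)]; region rows[0,4) x cols[2,3) = 4x1
Unfold 1 (reflect across h@4): 2 holes -> [(0, 2), (7, 2)]
Unfold 2 (reflect across h@8): 4 holes -> [(0, 2), (7, 2), (8, 2), (15, 2)]
Unfold 3 (reflect across v@3): 8 holes -> [(0, 2), (0, 3), (7, 2), (7, 3), (8, 2), (8, 3), (15, 2), (15, 3)]
Unfold 4 (reflect across v@2): 16 holes -> [(0, 0), (0, 1), (0, 2), (0, 3), (7, 0), (7, 1), (7, 2), (7, 3), (8, 0), (8, 1), (8, 2), (8, 3), (15, 0), (15, 1), (15, 2), (15, 3)]
Holes: [(0, 0), (0, 1), (0, 2), (0, 3), (7, 0), (7, 1), (7, 2), (7, 3), (8, 0), (8, 1), (8, 2), (8, 3), (15, 0), (15, 1), (15, 2), (15, 3)]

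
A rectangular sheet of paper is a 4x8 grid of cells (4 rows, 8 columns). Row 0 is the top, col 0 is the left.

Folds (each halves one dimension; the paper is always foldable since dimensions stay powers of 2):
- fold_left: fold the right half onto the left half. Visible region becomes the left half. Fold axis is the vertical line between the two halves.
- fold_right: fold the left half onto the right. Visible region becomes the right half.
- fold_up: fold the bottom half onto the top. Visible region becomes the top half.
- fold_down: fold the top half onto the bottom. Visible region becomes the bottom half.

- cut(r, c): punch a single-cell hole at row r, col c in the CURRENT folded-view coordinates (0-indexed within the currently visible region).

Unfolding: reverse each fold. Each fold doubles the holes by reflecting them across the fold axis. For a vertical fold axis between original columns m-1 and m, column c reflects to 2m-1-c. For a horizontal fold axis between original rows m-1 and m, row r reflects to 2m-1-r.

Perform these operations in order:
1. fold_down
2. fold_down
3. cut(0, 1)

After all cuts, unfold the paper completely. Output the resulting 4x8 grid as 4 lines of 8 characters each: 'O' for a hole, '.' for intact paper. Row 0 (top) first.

Answer: .O......
.O......
.O......
.O......

Derivation:
Op 1 fold_down: fold axis h@2; visible region now rows[2,4) x cols[0,8) = 2x8
Op 2 fold_down: fold axis h@3; visible region now rows[3,4) x cols[0,8) = 1x8
Op 3 cut(0, 1): punch at orig (3,1); cuts so far [(3, 1)]; region rows[3,4) x cols[0,8) = 1x8
Unfold 1 (reflect across h@3): 2 holes -> [(2, 1), (3, 1)]
Unfold 2 (reflect across h@2): 4 holes -> [(0, 1), (1, 1), (2, 1), (3, 1)]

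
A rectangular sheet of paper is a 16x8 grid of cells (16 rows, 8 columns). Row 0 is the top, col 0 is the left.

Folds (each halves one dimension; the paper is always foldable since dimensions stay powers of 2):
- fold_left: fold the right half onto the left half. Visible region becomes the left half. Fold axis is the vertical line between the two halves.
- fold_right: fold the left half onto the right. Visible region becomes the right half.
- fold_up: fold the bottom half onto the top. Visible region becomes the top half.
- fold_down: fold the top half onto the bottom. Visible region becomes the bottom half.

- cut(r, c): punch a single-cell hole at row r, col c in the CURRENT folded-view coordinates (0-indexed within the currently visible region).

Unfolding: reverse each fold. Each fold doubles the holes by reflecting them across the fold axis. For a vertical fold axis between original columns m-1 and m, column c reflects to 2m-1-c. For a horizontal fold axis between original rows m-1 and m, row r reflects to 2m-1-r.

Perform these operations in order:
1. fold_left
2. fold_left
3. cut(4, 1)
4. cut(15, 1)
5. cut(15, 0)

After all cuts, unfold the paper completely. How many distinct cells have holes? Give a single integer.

Op 1 fold_left: fold axis v@4; visible region now rows[0,16) x cols[0,4) = 16x4
Op 2 fold_left: fold axis v@2; visible region now rows[0,16) x cols[0,2) = 16x2
Op 3 cut(4, 1): punch at orig (4,1); cuts so far [(4, 1)]; region rows[0,16) x cols[0,2) = 16x2
Op 4 cut(15, 1): punch at orig (15,1); cuts so far [(4, 1), (15, 1)]; region rows[0,16) x cols[0,2) = 16x2
Op 5 cut(15, 0): punch at orig (15,0); cuts so far [(4, 1), (15, 0), (15, 1)]; region rows[0,16) x cols[0,2) = 16x2
Unfold 1 (reflect across v@2): 6 holes -> [(4, 1), (4, 2), (15, 0), (15, 1), (15, 2), (15, 3)]
Unfold 2 (reflect across v@4): 12 holes -> [(4, 1), (4, 2), (4, 5), (4, 6), (15, 0), (15, 1), (15, 2), (15, 3), (15, 4), (15, 5), (15, 6), (15, 7)]

Answer: 12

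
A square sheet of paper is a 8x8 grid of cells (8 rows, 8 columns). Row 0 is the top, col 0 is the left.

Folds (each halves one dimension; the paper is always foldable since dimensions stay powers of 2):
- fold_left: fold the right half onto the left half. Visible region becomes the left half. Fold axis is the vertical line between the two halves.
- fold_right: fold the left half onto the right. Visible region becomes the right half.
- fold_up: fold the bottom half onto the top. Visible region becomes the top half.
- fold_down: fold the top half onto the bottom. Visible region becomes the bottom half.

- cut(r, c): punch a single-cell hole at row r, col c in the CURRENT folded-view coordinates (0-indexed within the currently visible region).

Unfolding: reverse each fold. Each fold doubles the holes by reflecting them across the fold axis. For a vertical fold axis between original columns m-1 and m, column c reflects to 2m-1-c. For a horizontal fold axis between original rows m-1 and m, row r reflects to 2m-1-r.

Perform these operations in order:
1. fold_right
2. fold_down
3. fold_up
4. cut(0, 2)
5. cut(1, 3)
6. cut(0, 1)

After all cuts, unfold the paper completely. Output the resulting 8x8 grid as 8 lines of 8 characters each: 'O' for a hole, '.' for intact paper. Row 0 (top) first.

Op 1 fold_right: fold axis v@4; visible region now rows[0,8) x cols[4,8) = 8x4
Op 2 fold_down: fold axis h@4; visible region now rows[4,8) x cols[4,8) = 4x4
Op 3 fold_up: fold axis h@6; visible region now rows[4,6) x cols[4,8) = 2x4
Op 4 cut(0, 2): punch at orig (4,6); cuts so far [(4, 6)]; region rows[4,6) x cols[4,8) = 2x4
Op 5 cut(1, 3): punch at orig (5,7); cuts so far [(4, 6), (5, 7)]; region rows[4,6) x cols[4,8) = 2x4
Op 6 cut(0, 1): punch at orig (4,5); cuts so far [(4, 5), (4, 6), (5, 7)]; region rows[4,6) x cols[4,8) = 2x4
Unfold 1 (reflect across h@6): 6 holes -> [(4, 5), (4, 6), (5, 7), (6, 7), (7, 5), (7, 6)]
Unfold 2 (reflect across h@4): 12 holes -> [(0, 5), (0, 6), (1, 7), (2, 7), (3, 5), (3, 6), (4, 5), (4, 6), (5, 7), (6, 7), (7, 5), (7, 6)]
Unfold 3 (reflect across v@4): 24 holes -> [(0, 1), (0, 2), (0, 5), (0, 6), (1, 0), (1, 7), (2, 0), (2, 7), (3, 1), (3, 2), (3, 5), (3, 6), (4, 1), (4, 2), (4, 5), (4, 6), (5, 0), (5, 7), (6, 0), (6, 7), (7, 1), (7, 2), (7, 5), (7, 6)]

Answer: .OO..OO.
O......O
O......O
.OO..OO.
.OO..OO.
O......O
O......O
.OO..OO.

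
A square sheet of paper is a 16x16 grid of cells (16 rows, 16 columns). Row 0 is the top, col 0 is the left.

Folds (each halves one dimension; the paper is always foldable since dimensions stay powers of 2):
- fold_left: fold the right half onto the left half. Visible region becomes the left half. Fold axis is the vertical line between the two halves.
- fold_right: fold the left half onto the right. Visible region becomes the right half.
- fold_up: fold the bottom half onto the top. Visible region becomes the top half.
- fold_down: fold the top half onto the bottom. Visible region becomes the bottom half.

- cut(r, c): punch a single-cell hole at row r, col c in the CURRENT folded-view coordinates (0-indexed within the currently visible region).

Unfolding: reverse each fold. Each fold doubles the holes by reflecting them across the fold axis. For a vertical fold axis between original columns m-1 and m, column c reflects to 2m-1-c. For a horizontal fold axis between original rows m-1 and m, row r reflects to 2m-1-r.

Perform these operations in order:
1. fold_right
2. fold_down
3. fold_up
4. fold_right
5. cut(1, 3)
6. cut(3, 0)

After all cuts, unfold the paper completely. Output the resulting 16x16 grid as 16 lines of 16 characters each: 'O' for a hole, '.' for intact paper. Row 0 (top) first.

Op 1 fold_right: fold axis v@8; visible region now rows[0,16) x cols[8,16) = 16x8
Op 2 fold_down: fold axis h@8; visible region now rows[8,16) x cols[8,16) = 8x8
Op 3 fold_up: fold axis h@12; visible region now rows[8,12) x cols[8,16) = 4x8
Op 4 fold_right: fold axis v@12; visible region now rows[8,12) x cols[12,16) = 4x4
Op 5 cut(1, 3): punch at orig (9,15); cuts so far [(9, 15)]; region rows[8,12) x cols[12,16) = 4x4
Op 6 cut(3, 0): punch at orig (11,12); cuts so far [(9, 15), (11, 12)]; region rows[8,12) x cols[12,16) = 4x4
Unfold 1 (reflect across v@12): 4 holes -> [(9, 8), (9, 15), (11, 11), (11, 12)]
Unfold 2 (reflect across h@12): 8 holes -> [(9, 8), (9, 15), (11, 11), (11, 12), (12, 11), (12, 12), (14, 8), (14, 15)]
Unfold 3 (reflect across h@8): 16 holes -> [(1, 8), (1, 15), (3, 11), (3, 12), (4, 11), (4, 12), (6, 8), (6, 15), (9, 8), (9, 15), (11, 11), (11, 12), (12, 11), (12, 12), (14, 8), (14, 15)]
Unfold 4 (reflect across v@8): 32 holes -> [(1, 0), (1, 7), (1, 8), (1, 15), (3, 3), (3, 4), (3, 11), (3, 12), (4, 3), (4, 4), (4, 11), (4, 12), (6, 0), (6, 7), (6, 8), (6, 15), (9, 0), (9, 7), (9, 8), (9, 15), (11, 3), (11, 4), (11, 11), (11, 12), (12, 3), (12, 4), (12, 11), (12, 12), (14, 0), (14, 7), (14, 8), (14, 15)]

Answer: ................
O......OO......O
................
...OO......OO...
...OO......OO...
................
O......OO......O
................
................
O......OO......O
................
...OO......OO...
...OO......OO...
................
O......OO......O
................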